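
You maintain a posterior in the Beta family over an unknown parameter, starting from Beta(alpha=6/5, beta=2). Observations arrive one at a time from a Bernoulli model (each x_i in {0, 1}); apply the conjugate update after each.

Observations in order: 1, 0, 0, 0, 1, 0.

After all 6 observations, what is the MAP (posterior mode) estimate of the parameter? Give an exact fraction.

11/36

obs 1: x=1 → posterior Beta(11/5, 2)
obs 2: x=0 → posterior Beta(11/5, 3)
obs 3: x=0 → posterior Beta(11/5, 4)
obs 4: x=0 → posterior Beta(11/5, 5)
obs 5: x=1 → posterior Beta(16/5, 5)
obs 6: x=0 → posterior Beta(16/5, 6)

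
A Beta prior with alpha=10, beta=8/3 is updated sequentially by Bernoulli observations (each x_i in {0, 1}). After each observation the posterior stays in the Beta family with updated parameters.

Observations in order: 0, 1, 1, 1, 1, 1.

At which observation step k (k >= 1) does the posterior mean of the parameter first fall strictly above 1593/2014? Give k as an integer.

k = 5

obs 1: x=0 → posterior Beta(10, 11/3)
obs 2: x=1 → posterior Beta(11, 11/3)
obs 3: x=1 → posterior Beta(12, 11/3)
obs 4: x=1 → posterior Beta(13, 11/3)
obs 5: x=1 → posterior Beta(14, 11/3)
obs 6: x=1 → posterior Beta(15, 11/3)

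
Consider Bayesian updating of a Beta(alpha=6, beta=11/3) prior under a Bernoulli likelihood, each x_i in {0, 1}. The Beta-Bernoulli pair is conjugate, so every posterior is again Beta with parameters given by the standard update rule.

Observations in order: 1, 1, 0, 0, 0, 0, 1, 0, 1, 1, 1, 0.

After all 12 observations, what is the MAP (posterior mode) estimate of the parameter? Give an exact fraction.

33/59

obs 1: x=1 → posterior Beta(7, 11/3)
obs 2: x=1 → posterior Beta(8, 11/3)
obs 3: x=0 → posterior Beta(8, 14/3)
obs 4: x=0 → posterior Beta(8, 17/3)
obs 5: x=0 → posterior Beta(8, 20/3)
obs 6: x=0 → posterior Beta(8, 23/3)
obs 7: x=1 → posterior Beta(9, 23/3)
obs 8: x=0 → posterior Beta(9, 26/3)
obs 9: x=1 → posterior Beta(10, 26/3)
obs 10: x=1 → posterior Beta(11, 26/3)
obs 11: x=1 → posterior Beta(12, 26/3)
obs 12: x=0 → posterior Beta(12, 29/3)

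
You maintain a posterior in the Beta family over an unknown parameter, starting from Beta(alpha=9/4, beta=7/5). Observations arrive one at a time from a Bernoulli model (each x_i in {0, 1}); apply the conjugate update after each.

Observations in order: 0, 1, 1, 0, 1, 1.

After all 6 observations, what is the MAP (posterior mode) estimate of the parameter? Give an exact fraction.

obs 1: x=0 → posterior Beta(9/4, 12/5)
obs 2: x=1 → posterior Beta(13/4, 12/5)
obs 3: x=1 → posterior Beta(17/4, 12/5)
obs 4: x=0 → posterior Beta(17/4, 17/5)
obs 5: x=1 → posterior Beta(21/4, 17/5)
obs 6: x=1 → posterior Beta(25/4, 17/5)

35/51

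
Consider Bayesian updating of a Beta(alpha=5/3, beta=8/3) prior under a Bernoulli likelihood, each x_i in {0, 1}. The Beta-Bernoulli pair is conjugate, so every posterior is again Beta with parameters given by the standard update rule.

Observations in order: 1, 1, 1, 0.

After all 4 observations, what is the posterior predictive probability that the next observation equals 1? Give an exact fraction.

obs 1: x=1 → posterior Beta(8/3, 8/3)
obs 2: x=1 → posterior Beta(11/3, 8/3)
obs 3: x=1 → posterior Beta(14/3, 8/3)
obs 4: x=0 → posterior Beta(14/3, 11/3)

14/25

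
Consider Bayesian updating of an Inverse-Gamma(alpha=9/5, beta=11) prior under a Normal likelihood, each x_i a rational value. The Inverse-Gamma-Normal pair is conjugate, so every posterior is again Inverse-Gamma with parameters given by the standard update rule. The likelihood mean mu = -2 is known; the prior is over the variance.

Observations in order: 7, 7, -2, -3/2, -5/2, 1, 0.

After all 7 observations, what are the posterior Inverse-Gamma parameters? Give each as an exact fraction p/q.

alpha=53/10, beta=395/4

obs 1: x=7 → posterior Inverse-Gamma(23/10, 103/2)
obs 2: x=7 → posterior Inverse-Gamma(14/5, 92)
obs 3: x=-2 → posterior Inverse-Gamma(33/10, 92)
obs 4: x=-3/2 → posterior Inverse-Gamma(19/5, 737/8)
obs 5: x=-5/2 → posterior Inverse-Gamma(43/10, 369/4)
obs 6: x=1 → posterior Inverse-Gamma(24/5, 387/4)
obs 7: x=0 → posterior Inverse-Gamma(53/10, 395/4)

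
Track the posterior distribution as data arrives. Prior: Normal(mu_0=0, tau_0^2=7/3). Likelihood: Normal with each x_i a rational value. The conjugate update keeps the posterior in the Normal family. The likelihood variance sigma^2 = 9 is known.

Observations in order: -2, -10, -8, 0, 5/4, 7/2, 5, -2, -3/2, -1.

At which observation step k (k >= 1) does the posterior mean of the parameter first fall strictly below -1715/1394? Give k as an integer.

obs 1: x=-2 → posterior Normal(-7/17, 63/34)
obs 2: x=-10 → posterior Normal(-84/41, 63/41)
obs 3: x=-8 → posterior Normal(-35/12, 21/16)
obs 4: x=0 → posterior Normal(-28/11, 63/55)
obs 5: x=5/4 → posterior Normal(-525/248, 63/62)
obs 6: x=7/2 → posterior Normal(-427/276, 21/23)
obs 7: x=5 → posterior Normal(-287/304, 63/76)
obs 8: x=-2 → posterior Normal(-343/332, 63/83)
obs 9: x=-3/2 → posterior Normal(-77/72, 7/10)
obs 10: x=-1 → posterior Normal(-413/388, 63/97)

k = 2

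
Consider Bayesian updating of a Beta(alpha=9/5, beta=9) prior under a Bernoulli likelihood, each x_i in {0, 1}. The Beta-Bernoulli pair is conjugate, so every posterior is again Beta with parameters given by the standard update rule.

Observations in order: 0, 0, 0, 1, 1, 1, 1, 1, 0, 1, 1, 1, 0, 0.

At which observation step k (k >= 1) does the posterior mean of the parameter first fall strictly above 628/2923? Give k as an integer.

obs 1: x=0 → posterior Beta(9/5, 10)
obs 2: x=0 → posterior Beta(9/5, 11)
obs 3: x=0 → posterior Beta(9/5, 12)
obs 4: x=1 → posterior Beta(14/5, 12)
obs 5: x=1 → posterior Beta(19/5, 12)
obs 6: x=1 → posterior Beta(24/5, 12)
obs 7: x=1 → posterior Beta(29/5, 12)
obs 8: x=1 → posterior Beta(34/5, 12)
obs 9: x=0 → posterior Beta(34/5, 13)
obs 10: x=1 → posterior Beta(39/5, 13)
obs 11: x=1 → posterior Beta(44/5, 13)
obs 12: x=1 → posterior Beta(49/5, 13)
obs 13: x=0 → posterior Beta(49/5, 14)
obs 14: x=0 → posterior Beta(49/5, 15)

k = 5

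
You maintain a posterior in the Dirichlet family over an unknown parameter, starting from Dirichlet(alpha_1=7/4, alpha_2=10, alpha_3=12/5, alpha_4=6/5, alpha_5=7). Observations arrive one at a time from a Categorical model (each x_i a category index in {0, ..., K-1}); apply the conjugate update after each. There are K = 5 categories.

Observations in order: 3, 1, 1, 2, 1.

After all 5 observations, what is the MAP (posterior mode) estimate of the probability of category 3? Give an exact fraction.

8/149

obs 1: x=3 → posterior Dirichlet(7/4, 10, 12/5, 11/5, 7)
obs 2: x=1 → posterior Dirichlet(7/4, 11, 12/5, 11/5, 7)
obs 3: x=1 → posterior Dirichlet(7/4, 12, 12/5, 11/5, 7)
obs 4: x=2 → posterior Dirichlet(7/4, 12, 17/5, 11/5, 7)
obs 5: x=1 → posterior Dirichlet(7/4, 13, 17/5, 11/5, 7)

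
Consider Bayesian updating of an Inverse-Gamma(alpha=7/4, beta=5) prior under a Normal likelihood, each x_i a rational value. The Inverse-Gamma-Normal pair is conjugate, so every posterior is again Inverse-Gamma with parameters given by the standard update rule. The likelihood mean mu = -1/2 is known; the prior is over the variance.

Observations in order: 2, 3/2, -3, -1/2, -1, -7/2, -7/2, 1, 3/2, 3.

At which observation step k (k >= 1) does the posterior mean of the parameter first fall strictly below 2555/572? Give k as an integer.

obs 1: x=2 → posterior Inverse-Gamma(9/4, 65/8)
obs 2: x=3/2 → posterior Inverse-Gamma(11/4, 81/8)
obs 3: x=-3 → posterior Inverse-Gamma(13/4, 53/4)
obs 4: x=-1/2 → posterior Inverse-Gamma(15/4, 53/4)
obs 5: x=-1 → posterior Inverse-Gamma(17/4, 107/8)
obs 6: x=-7/2 → posterior Inverse-Gamma(19/4, 143/8)
obs 7: x=-7/2 → posterior Inverse-Gamma(21/4, 179/8)
obs 8: x=1 → posterior Inverse-Gamma(23/4, 47/2)
obs 9: x=3/2 → posterior Inverse-Gamma(25/4, 51/2)
obs 10: x=3 → posterior Inverse-Gamma(27/4, 253/8)

k = 5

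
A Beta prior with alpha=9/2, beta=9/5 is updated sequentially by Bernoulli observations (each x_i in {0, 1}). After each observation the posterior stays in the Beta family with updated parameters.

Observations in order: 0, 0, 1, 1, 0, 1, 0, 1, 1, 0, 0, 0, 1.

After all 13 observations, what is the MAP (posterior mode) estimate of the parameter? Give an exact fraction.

95/173

obs 1: x=0 → posterior Beta(9/2, 14/5)
obs 2: x=0 → posterior Beta(9/2, 19/5)
obs 3: x=1 → posterior Beta(11/2, 19/5)
obs 4: x=1 → posterior Beta(13/2, 19/5)
obs 5: x=0 → posterior Beta(13/2, 24/5)
obs 6: x=1 → posterior Beta(15/2, 24/5)
obs 7: x=0 → posterior Beta(15/2, 29/5)
obs 8: x=1 → posterior Beta(17/2, 29/5)
obs 9: x=1 → posterior Beta(19/2, 29/5)
obs 10: x=0 → posterior Beta(19/2, 34/5)
obs 11: x=0 → posterior Beta(19/2, 39/5)
obs 12: x=0 → posterior Beta(19/2, 44/5)
obs 13: x=1 → posterior Beta(21/2, 44/5)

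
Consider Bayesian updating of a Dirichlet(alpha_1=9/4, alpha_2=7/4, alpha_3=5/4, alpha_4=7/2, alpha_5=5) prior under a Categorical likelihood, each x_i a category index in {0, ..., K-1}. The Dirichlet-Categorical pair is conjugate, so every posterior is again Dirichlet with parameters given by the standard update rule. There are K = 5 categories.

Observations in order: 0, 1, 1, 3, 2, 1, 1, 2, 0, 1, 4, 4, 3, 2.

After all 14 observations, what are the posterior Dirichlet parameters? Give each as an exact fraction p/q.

alpha_1=17/4, alpha_2=27/4, alpha_3=17/4, alpha_4=11/2, alpha_5=7

obs 1: x=0 → posterior Dirichlet(13/4, 7/4, 5/4, 7/2, 5)
obs 2: x=1 → posterior Dirichlet(13/4, 11/4, 5/4, 7/2, 5)
obs 3: x=1 → posterior Dirichlet(13/4, 15/4, 5/4, 7/2, 5)
obs 4: x=3 → posterior Dirichlet(13/4, 15/4, 5/4, 9/2, 5)
obs 5: x=2 → posterior Dirichlet(13/4, 15/4, 9/4, 9/2, 5)
obs 6: x=1 → posterior Dirichlet(13/4, 19/4, 9/4, 9/2, 5)
obs 7: x=1 → posterior Dirichlet(13/4, 23/4, 9/4, 9/2, 5)
obs 8: x=2 → posterior Dirichlet(13/4, 23/4, 13/4, 9/2, 5)
obs 9: x=0 → posterior Dirichlet(17/4, 23/4, 13/4, 9/2, 5)
obs 10: x=1 → posterior Dirichlet(17/4, 27/4, 13/4, 9/2, 5)
obs 11: x=4 → posterior Dirichlet(17/4, 27/4, 13/4, 9/2, 6)
obs 12: x=4 → posterior Dirichlet(17/4, 27/4, 13/4, 9/2, 7)
obs 13: x=3 → posterior Dirichlet(17/4, 27/4, 13/4, 11/2, 7)
obs 14: x=2 → posterior Dirichlet(17/4, 27/4, 17/4, 11/2, 7)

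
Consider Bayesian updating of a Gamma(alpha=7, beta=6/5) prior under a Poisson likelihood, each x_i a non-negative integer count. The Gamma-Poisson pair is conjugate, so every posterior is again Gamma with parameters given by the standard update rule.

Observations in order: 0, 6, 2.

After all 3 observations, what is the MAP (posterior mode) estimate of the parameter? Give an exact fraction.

obs 1: x=0 → posterior Gamma(7, 11/5)
obs 2: x=6 → posterior Gamma(13, 16/5)
obs 3: x=2 → posterior Gamma(15, 21/5)

10/3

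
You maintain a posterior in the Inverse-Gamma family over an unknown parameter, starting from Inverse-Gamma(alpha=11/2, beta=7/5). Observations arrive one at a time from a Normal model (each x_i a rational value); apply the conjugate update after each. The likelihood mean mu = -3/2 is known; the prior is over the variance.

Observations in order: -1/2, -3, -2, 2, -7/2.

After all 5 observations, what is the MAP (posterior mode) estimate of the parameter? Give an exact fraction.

451/360

obs 1: x=-1/2 → posterior Inverse-Gamma(6, 19/10)
obs 2: x=-3 → posterior Inverse-Gamma(13/2, 121/40)
obs 3: x=-2 → posterior Inverse-Gamma(7, 63/20)
obs 4: x=2 → posterior Inverse-Gamma(15/2, 371/40)
obs 5: x=-7/2 → posterior Inverse-Gamma(8, 451/40)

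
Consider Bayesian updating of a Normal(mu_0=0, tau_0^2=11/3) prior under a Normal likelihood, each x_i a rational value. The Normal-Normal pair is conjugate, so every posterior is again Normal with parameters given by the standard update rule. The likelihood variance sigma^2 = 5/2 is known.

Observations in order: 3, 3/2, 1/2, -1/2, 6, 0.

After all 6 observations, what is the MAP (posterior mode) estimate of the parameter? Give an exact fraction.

11/7

obs 1: x=3 → posterior Normal(66/37, 55/37)
obs 2: x=3/2 → posterior Normal(99/59, 55/59)
obs 3: x=1/2 → posterior Normal(110/81, 55/81)
obs 4: x=-1/2 → posterior Normal(99/103, 55/103)
obs 5: x=6 → posterior Normal(231/125, 11/25)
obs 6: x=0 → posterior Normal(11/7, 55/147)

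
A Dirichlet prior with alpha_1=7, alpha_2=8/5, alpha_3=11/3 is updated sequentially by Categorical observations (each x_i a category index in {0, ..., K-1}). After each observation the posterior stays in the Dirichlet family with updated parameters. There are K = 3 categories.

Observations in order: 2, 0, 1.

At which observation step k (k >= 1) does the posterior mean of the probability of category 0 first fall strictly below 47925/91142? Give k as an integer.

obs 1: x=2 → posterior Dirichlet(7, 8/5, 14/3)
obs 2: x=0 → posterior Dirichlet(8, 8/5, 14/3)
obs 3: x=1 → posterior Dirichlet(8, 13/5, 14/3)

k = 3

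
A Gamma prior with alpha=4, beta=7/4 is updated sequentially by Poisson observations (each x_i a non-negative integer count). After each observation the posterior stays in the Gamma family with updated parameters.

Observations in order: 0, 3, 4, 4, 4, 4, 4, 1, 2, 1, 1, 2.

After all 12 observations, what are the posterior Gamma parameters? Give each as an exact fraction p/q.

alpha=34, beta=55/4

obs 1: x=0 → posterior Gamma(4, 11/4)
obs 2: x=3 → posterior Gamma(7, 15/4)
obs 3: x=4 → posterior Gamma(11, 19/4)
obs 4: x=4 → posterior Gamma(15, 23/4)
obs 5: x=4 → posterior Gamma(19, 27/4)
obs 6: x=4 → posterior Gamma(23, 31/4)
obs 7: x=4 → posterior Gamma(27, 35/4)
obs 8: x=1 → posterior Gamma(28, 39/4)
obs 9: x=2 → posterior Gamma(30, 43/4)
obs 10: x=1 → posterior Gamma(31, 47/4)
obs 11: x=1 → posterior Gamma(32, 51/4)
obs 12: x=2 → posterior Gamma(34, 55/4)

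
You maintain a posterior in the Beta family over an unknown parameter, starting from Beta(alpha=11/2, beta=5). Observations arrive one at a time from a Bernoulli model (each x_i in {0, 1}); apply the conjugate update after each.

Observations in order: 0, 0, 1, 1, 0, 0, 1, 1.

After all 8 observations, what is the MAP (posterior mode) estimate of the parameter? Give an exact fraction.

obs 1: x=0 → posterior Beta(11/2, 6)
obs 2: x=0 → posterior Beta(11/2, 7)
obs 3: x=1 → posterior Beta(13/2, 7)
obs 4: x=1 → posterior Beta(15/2, 7)
obs 5: x=0 → posterior Beta(15/2, 8)
obs 6: x=0 → posterior Beta(15/2, 9)
obs 7: x=1 → posterior Beta(17/2, 9)
obs 8: x=1 → posterior Beta(19/2, 9)

17/33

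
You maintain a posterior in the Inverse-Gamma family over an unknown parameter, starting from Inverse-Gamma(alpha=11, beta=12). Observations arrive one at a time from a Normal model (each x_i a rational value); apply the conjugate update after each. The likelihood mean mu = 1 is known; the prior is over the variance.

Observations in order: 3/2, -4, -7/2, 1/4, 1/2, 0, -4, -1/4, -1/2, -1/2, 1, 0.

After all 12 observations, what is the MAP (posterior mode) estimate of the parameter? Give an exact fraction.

obs 1: x=3/2 → posterior Inverse-Gamma(23/2, 97/8)
obs 2: x=-4 → posterior Inverse-Gamma(12, 197/8)
obs 3: x=-7/2 → posterior Inverse-Gamma(25/2, 139/4)
obs 4: x=1/4 → posterior Inverse-Gamma(13, 1121/32)
obs 5: x=1/2 → posterior Inverse-Gamma(27/2, 1125/32)
obs 6: x=0 → posterior Inverse-Gamma(14, 1141/32)
obs 7: x=-4 → posterior Inverse-Gamma(29/2, 1541/32)
obs 8: x=-1/4 → posterior Inverse-Gamma(15, 783/16)
obs 9: x=-1/2 → posterior Inverse-Gamma(31/2, 801/16)
obs 10: x=-1/2 → posterior Inverse-Gamma(16, 819/16)
obs 11: x=1 → posterior Inverse-Gamma(33/2, 819/16)
obs 12: x=0 → posterior Inverse-Gamma(17, 827/16)

827/288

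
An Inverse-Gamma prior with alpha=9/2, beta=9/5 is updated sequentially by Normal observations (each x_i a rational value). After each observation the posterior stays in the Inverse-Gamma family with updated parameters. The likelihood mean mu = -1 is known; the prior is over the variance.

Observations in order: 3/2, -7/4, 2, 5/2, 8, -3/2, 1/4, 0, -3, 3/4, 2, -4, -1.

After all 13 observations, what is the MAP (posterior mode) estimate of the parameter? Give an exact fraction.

11243/1920

obs 1: x=3/2 → posterior Inverse-Gamma(5, 197/40)
obs 2: x=-7/4 → posterior Inverse-Gamma(11/2, 833/160)
obs 3: x=2 → posterior Inverse-Gamma(6, 1553/160)
obs 4: x=5/2 → posterior Inverse-Gamma(13/2, 2533/160)
obs 5: x=8 → posterior Inverse-Gamma(7, 9013/160)
obs 6: x=-3/2 → posterior Inverse-Gamma(15/2, 9033/160)
obs 7: x=1/4 → posterior Inverse-Gamma(8, 4579/80)
obs 8: x=0 → posterior Inverse-Gamma(17/2, 4619/80)
obs 9: x=-3 → posterior Inverse-Gamma(9, 4779/80)
obs 10: x=3/4 → posterior Inverse-Gamma(19/2, 9803/160)
obs 11: x=2 → posterior Inverse-Gamma(10, 10523/160)
obs 12: x=-4 → posterior Inverse-Gamma(21/2, 11243/160)
obs 13: x=-1 → posterior Inverse-Gamma(11, 11243/160)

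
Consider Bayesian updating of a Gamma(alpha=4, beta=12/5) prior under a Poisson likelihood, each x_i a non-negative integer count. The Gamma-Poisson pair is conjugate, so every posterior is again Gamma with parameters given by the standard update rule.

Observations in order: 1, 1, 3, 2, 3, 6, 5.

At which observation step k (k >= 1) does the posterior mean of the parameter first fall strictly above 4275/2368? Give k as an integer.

k = 5

obs 1: x=1 → posterior Gamma(5, 17/5)
obs 2: x=1 → posterior Gamma(6, 22/5)
obs 3: x=3 → posterior Gamma(9, 27/5)
obs 4: x=2 → posterior Gamma(11, 32/5)
obs 5: x=3 → posterior Gamma(14, 37/5)
obs 6: x=6 → posterior Gamma(20, 42/5)
obs 7: x=5 → posterior Gamma(25, 47/5)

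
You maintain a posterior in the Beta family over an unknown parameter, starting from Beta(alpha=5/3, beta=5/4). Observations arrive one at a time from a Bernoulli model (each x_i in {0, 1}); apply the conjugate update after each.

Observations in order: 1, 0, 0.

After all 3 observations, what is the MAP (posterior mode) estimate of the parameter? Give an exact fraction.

20/47

obs 1: x=1 → posterior Beta(8/3, 5/4)
obs 2: x=0 → posterior Beta(8/3, 9/4)
obs 3: x=0 → posterior Beta(8/3, 13/4)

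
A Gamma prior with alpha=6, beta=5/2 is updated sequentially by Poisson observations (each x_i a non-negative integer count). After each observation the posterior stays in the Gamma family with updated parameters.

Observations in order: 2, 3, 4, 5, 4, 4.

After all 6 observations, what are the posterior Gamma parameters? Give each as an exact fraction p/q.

obs 1: x=2 → posterior Gamma(8, 7/2)
obs 2: x=3 → posterior Gamma(11, 9/2)
obs 3: x=4 → posterior Gamma(15, 11/2)
obs 4: x=5 → posterior Gamma(20, 13/2)
obs 5: x=4 → posterior Gamma(24, 15/2)
obs 6: x=4 → posterior Gamma(28, 17/2)

alpha=28, beta=17/2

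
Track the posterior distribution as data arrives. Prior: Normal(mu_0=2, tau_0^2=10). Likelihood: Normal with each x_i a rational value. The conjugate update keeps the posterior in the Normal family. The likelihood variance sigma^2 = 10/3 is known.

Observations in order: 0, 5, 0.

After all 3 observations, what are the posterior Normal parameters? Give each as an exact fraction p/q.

obs 1: x=0 → posterior Normal(1/2, 5/2)
obs 2: x=5 → posterior Normal(17/7, 10/7)
obs 3: x=0 → posterior Normal(17/10, 1)

mu_0=17/10, tau_0^2=1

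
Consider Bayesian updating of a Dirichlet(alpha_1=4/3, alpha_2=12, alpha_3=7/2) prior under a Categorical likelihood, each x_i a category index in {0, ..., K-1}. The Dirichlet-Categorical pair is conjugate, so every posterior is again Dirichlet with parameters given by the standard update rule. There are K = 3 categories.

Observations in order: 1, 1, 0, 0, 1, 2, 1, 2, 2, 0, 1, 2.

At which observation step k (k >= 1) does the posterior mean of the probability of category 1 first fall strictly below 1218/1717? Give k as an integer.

obs 1: x=1 → posterior Dirichlet(4/3, 13, 7/2)
obs 2: x=1 → posterior Dirichlet(4/3, 14, 7/2)
obs 3: x=0 → posterior Dirichlet(7/3, 14, 7/2)
obs 4: x=0 → posterior Dirichlet(10/3, 14, 7/2)
obs 5: x=1 → posterior Dirichlet(10/3, 15, 7/2)
obs 6: x=2 → posterior Dirichlet(10/3, 15, 9/2)
obs 7: x=1 → posterior Dirichlet(10/3, 16, 9/2)
obs 8: x=2 → posterior Dirichlet(10/3, 16, 11/2)
obs 9: x=2 → posterior Dirichlet(10/3, 16, 13/2)
obs 10: x=0 → posterior Dirichlet(13/3, 16, 13/2)
obs 11: x=1 → posterior Dirichlet(13/3, 17, 13/2)
obs 12: x=2 → posterior Dirichlet(13/3, 17, 15/2)

k = 3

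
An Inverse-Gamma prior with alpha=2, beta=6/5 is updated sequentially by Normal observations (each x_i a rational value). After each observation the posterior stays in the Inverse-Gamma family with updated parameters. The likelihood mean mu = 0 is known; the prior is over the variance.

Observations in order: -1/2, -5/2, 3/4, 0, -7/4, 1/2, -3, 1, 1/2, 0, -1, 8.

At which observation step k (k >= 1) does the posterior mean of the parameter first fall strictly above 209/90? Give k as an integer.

obs 1: x=-1/2 → posterior Inverse-Gamma(5/2, 53/40)
obs 2: x=-5/2 → posterior Inverse-Gamma(3, 89/20)
obs 3: x=3/4 → posterior Inverse-Gamma(7/2, 757/160)
obs 4: x=0 → posterior Inverse-Gamma(4, 757/160)
obs 5: x=-7/4 → posterior Inverse-Gamma(9/2, 501/80)
obs 6: x=1/2 → posterior Inverse-Gamma(5, 511/80)
obs 7: x=-3 → posterior Inverse-Gamma(11/2, 871/80)
obs 8: x=1 → posterior Inverse-Gamma(6, 911/80)
obs 9: x=1/2 → posterior Inverse-Gamma(13/2, 921/80)
obs 10: x=0 → posterior Inverse-Gamma(7, 921/80)
obs 11: x=-1 → posterior Inverse-Gamma(15/2, 961/80)
obs 12: x=8 → posterior Inverse-Gamma(8, 3521/80)

k = 7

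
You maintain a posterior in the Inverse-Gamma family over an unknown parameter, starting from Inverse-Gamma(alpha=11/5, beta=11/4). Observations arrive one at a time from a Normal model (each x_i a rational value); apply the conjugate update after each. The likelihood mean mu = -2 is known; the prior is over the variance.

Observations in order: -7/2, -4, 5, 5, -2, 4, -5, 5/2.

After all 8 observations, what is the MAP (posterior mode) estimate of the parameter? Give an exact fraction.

obs 1: x=-7/2 → posterior Inverse-Gamma(27/10, 31/8)
obs 2: x=-4 → posterior Inverse-Gamma(16/5, 47/8)
obs 3: x=5 → posterior Inverse-Gamma(37/10, 243/8)
obs 4: x=5 → posterior Inverse-Gamma(21/5, 439/8)
obs 5: x=-2 → posterior Inverse-Gamma(47/10, 439/8)
obs 6: x=4 → posterior Inverse-Gamma(26/5, 583/8)
obs 7: x=-5 → posterior Inverse-Gamma(57/10, 619/8)
obs 8: x=5/2 → posterior Inverse-Gamma(31/5, 175/2)

875/72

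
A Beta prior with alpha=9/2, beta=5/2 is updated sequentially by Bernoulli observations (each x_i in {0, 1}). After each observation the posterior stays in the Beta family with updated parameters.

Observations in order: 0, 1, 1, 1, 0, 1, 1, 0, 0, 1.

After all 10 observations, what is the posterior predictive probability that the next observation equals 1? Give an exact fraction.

21/34

obs 1: x=0 → posterior Beta(9/2, 7/2)
obs 2: x=1 → posterior Beta(11/2, 7/2)
obs 3: x=1 → posterior Beta(13/2, 7/2)
obs 4: x=1 → posterior Beta(15/2, 7/2)
obs 5: x=0 → posterior Beta(15/2, 9/2)
obs 6: x=1 → posterior Beta(17/2, 9/2)
obs 7: x=1 → posterior Beta(19/2, 9/2)
obs 8: x=0 → posterior Beta(19/2, 11/2)
obs 9: x=0 → posterior Beta(19/2, 13/2)
obs 10: x=1 → posterior Beta(21/2, 13/2)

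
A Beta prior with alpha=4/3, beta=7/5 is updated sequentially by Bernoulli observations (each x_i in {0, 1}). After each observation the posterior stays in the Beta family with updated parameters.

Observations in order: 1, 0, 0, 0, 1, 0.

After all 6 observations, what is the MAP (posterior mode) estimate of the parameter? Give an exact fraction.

obs 1: x=1 → posterior Beta(7/3, 7/5)
obs 2: x=0 → posterior Beta(7/3, 12/5)
obs 3: x=0 → posterior Beta(7/3, 17/5)
obs 4: x=0 → posterior Beta(7/3, 22/5)
obs 5: x=1 → posterior Beta(10/3, 22/5)
obs 6: x=0 → posterior Beta(10/3, 27/5)

35/101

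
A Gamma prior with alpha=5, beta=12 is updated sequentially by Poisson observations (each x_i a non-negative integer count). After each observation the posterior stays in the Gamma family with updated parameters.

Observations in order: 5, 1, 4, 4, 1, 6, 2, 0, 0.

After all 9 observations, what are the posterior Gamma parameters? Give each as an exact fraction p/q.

obs 1: x=5 → posterior Gamma(10, 13)
obs 2: x=1 → posterior Gamma(11, 14)
obs 3: x=4 → posterior Gamma(15, 15)
obs 4: x=4 → posterior Gamma(19, 16)
obs 5: x=1 → posterior Gamma(20, 17)
obs 6: x=6 → posterior Gamma(26, 18)
obs 7: x=2 → posterior Gamma(28, 19)
obs 8: x=0 → posterior Gamma(28, 20)
obs 9: x=0 → posterior Gamma(28, 21)

alpha=28, beta=21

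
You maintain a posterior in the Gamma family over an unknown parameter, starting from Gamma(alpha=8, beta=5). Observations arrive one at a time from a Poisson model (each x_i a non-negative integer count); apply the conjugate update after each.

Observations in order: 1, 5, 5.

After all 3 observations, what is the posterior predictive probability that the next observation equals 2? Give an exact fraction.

obs 1: x=1 → posterior Gamma(9, 6)
obs 2: x=5 → posterior Gamma(14, 7)
obs 3: x=5 → posterior Gamma(19, 8)

27381885734412615680/109418989131512359209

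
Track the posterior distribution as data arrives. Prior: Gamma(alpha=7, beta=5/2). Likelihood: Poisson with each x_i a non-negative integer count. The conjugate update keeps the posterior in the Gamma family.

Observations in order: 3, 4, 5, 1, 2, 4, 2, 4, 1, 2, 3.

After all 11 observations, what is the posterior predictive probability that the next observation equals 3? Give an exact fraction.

obs 1: x=3 → posterior Gamma(10, 7/2)
obs 2: x=4 → posterior Gamma(14, 9/2)
obs 3: x=5 → posterior Gamma(19, 11/2)
obs 4: x=1 → posterior Gamma(20, 13/2)
obs 5: x=2 → posterior Gamma(22, 15/2)
obs 6: x=4 → posterior Gamma(26, 17/2)
obs 7: x=2 → posterior Gamma(28, 19/2)
obs 8: x=4 → posterior Gamma(32, 21/2)
obs 9: x=1 → posterior Gamma(33, 23/2)
obs 10: x=2 → posterior Gamma(35, 25/2)
obs 11: x=3 → posterior Gamma(38, 27/2)

194836343079885655515854230074676518985426383539906380589760/908485319620418693071190220095272672648773093786320077783229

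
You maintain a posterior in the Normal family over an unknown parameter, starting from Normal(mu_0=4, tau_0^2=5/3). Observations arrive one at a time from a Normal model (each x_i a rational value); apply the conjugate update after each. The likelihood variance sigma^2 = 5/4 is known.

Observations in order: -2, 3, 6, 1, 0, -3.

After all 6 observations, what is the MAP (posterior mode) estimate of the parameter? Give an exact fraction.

32/27

obs 1: x=-2 → posterior Normal(4/7, 5/7)
obs 2: x=3 → posterior Normal(16/11, 5/11)
obs 3: x=6 → posterior Normal(8/3, 1/3)
obs 4: x=1 → posterior Normal(44/19, 5/19)
obs 5: x=0 → posterior Normal(44/23, 5/23)
obs 6: x=-3 → posterior Normal(32/27, 5/27)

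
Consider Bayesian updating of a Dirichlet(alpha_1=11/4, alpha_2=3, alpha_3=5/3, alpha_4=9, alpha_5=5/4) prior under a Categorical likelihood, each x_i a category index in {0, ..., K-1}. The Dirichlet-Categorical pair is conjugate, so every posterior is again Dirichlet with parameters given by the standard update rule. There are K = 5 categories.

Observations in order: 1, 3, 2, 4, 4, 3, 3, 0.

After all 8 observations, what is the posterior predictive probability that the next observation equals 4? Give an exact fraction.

39/308

obs 1: x=1 → posterior Dirichlet(11/4, 4, 5/3, 9, 5/4)
obs 2: x=3 → posterior Dirichlet(11/4, 4, 5/3, 10, 5/4)
obs 3: x=2 → posterior Dirichlet(11/4, 4, 8/3, 10, 5/4)
obs 4: x=4 → posterior Dirichlet(11/4, 4, 8/3, 10, 9/4)
obs 5: x=4 → posterior Dirichlet(11/4, 4, 8/3, 10, 13/4)
obs 6: x=3 → posterior Dirichlet(11/4, 4, 8/3, 11, 13/4)
obs 7: x=3 → posterior Dirichlet(11/4, 4, 8/3, 12, 13/4)
obs 8: x=0 → posterior Dirichlet(15/4, 4, 8/3, 12, 13/4)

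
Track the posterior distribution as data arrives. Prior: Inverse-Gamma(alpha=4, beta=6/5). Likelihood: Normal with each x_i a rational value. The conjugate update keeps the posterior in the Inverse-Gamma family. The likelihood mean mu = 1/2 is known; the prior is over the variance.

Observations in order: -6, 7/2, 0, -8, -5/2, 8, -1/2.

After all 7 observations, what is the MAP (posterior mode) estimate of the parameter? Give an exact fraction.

962/85

obs 1: x=-6 → posterior Inverse-Gamma(9/2, 893/40)
obs 2: x=7/2 → posterior Inverse-Gamma(5, 1073/40)
obs 3: x=0 → posterior Inverse-Gamma(11/2, 539/20)
obs 4: x=-8 → posterior Inverse-Gamma(6, 2523/40)
obs 5: x=-5/2 → posterior Inverse-Gamma(13/2, 2703/40)
obs 6: x=8 → posterior Inverse-Gamma(7, 957/10)
obs 7: x=-1/2 → posterior Inverse-Gamma(15/2, 481/5)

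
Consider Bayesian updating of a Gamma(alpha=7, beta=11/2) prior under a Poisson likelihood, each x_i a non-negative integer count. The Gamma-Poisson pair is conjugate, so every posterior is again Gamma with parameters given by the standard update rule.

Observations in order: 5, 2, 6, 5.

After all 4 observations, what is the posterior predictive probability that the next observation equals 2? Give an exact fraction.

obs 1: x=5 → posterior Gamma(12, 13/2)
obs 2: x=2 → posterior Gamma(14, 15/2)
obs 3: x=6 → posterior Gamma(20, 17/2)
obs 4: x=5 → posterior Gamma(25, 19/2)

120999444394732916397592493364648700/501096025171921401632658604207540941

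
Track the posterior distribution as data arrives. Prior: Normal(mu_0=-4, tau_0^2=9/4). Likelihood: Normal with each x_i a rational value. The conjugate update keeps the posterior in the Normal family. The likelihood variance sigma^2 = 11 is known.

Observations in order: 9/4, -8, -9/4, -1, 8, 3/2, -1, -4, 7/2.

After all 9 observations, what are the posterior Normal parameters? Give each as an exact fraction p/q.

obs 1: x=9/4 → posterior Normal(-623/212, 99/53)
obs 2: x=-8 → posterior Normal(-911/248, 99/62)
obs 3: x=-9/4 → posterior Normal(-248/71, 99/71)
obs 4: x=-1 → posterior Normal(-257/80, 99/80)
obs 5: x=8 → posterior Normal(-185/89, 99/89)
obs 6: x=3/2 → posterior Normal(-7/4, 99/98)
obs 7: x=-1 → posterior Normal(-361/214, 99/107)
obs 8: x=-4 → posterior Normal(-433/232, 99/116)
obs 9: x=7/2 → posterior Normal(-37/25, 99/125)

mu_0=-37/25, tau_0^2=99/125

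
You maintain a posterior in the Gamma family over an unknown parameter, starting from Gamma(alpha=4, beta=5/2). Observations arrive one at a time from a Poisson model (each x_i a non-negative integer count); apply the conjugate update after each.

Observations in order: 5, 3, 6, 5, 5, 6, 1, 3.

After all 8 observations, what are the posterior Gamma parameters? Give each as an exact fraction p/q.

obs 1: x=5 → posterior Gamma(9, 7/2)
obs 2: x=3 → posterior Gamma(12, 9/2)
obs 3: x=6 → posterior Gamma(18, 11/2)
obs 4: x=5 → posterior Gamma(23, 13/2)
obs 5: x=5 → posterior Gamma(28, 15/2)
obs 6: x=6 → posterior Gamma(34, 17/2)
obs 7: x=1 → posterior Gamma(35, 19/2)
obs 8: x=3 → posterior Gamma(38, 21/2)

alpha=38, beta=21/2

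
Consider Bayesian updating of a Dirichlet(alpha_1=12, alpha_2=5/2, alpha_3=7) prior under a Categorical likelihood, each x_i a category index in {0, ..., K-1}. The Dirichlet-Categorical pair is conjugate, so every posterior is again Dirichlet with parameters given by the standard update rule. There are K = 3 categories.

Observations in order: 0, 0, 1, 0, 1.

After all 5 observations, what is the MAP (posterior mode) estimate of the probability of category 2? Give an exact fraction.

12/47

obs 1: x=0 → posterior Dirichlet(13, 5/2, 7)
obs 2: x=0 → posterior Dirichlet(14, 5/2, 7)
obs 3: x=1 → posterior Dirichlet(14, 7/2, 7)
obs 4: x=0 → posterior Dirichlet(15, 7/2, 7)
obs 5: x=1 → posterior Dirichlet(15, 9/2, 7)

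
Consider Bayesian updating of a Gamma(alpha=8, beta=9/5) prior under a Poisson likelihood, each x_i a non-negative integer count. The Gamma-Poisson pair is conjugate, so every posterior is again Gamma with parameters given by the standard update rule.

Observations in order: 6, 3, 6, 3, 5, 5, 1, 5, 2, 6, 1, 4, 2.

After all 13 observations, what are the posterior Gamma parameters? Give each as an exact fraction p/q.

obs 1: x=6 → posterior Gamma(14, 14/5)
obs 2: x=3 → posterior Gamma(17, 19/5)
obs 3: x=6 → posterior Gamma(23, 24/5)
obs 4: x=3 → posterior Gamma(26, 29/5)
obs 5: x=5 → posterior Gamma(31, 34/5)
obs 6: x=5 → posterior Gamma(36, 39/5)
obs 7: x=1 → posterior Gamma(37, 44/5)
obs 8: x=5 → posterior Gamma(42, 49/5)
obs 9: x=2 → posterior Gamma(44, 54/5)
obs 10: x=6 → posterior Gamma(50, 59/5)
obs 11: x=1 → posterior Gamma(51, 64/5)
obs 12: x=4 → posterior Gamma(55, 69/5)
obs 13: x=2 → posterior Gamma(57, 74/5)

alpha=57, beta=74/5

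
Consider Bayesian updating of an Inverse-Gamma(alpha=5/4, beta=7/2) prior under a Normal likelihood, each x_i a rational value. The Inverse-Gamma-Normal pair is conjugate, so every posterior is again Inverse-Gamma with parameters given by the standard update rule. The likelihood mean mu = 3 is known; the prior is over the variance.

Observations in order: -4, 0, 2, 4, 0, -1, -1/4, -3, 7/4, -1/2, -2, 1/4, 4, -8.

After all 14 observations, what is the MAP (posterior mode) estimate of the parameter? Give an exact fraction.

obs 1: x=-4 → posterior Inverse-Gamma(7/4, 28)
obs 2: x=0 → posterior Inverse-Gamma(9/4, 65/2)
obs 3: x=2 → posterior Inverse-Gamma(11/4, 33)
obs 4: x=4 → posterior Inverse-Gamma(13/4, 67/2)
obs 5: x=0 → posterior Inverse-Gamma(15/4, 38)
obs 6: x=-1 → posterior Inverse-Gamma(17/4, 46)
obs 7: x=-1/4 → posterior Inverse-Gamma(19/4, 1641/32)
obs 8: x=-3 → posterior Inverse-Gamma(21/4, 2217/32)
obs 9: x=7/4 → posterior Inverse-Gamma(23/4, 1121/16)
obs 10: x=-1/2 → posterior Inverse-Gamma(25/4, 1219/16)
obs 11: x=-2 → posterior Inverse-Gamma(27/4, 1419/16)
obs 12: x=1/4 → posterior Inverse-Gamma(29/4, 2959/32)
obs 13: x=4 → posterior Inverse-Gamma(31/4, 2975/32)
obs 14: x=-8 → posterior Inverse-Gamma(33/4, 4911/32)

4911/296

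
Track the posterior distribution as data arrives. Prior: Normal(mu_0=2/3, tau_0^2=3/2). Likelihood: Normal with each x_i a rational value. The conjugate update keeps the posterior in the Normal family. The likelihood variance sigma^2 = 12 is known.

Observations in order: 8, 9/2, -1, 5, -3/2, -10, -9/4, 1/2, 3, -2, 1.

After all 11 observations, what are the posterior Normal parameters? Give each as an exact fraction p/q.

obs 1: x=8 → posterior Normal(40/27, 4/3)
obs 2: x=9/2 → posterior Normal(107/60, 6/5)
obs 3: x=-1 → posterior Normal(101/66, 12/11)
obs 4: x=5 → posterior Normal(131/72, 1)
obs 5: x=-3/2 → posterior Normal(61/39, 12/13)
obs 6: x=-10 → posterior Normal(31/42, 6/7)
obs 7: x=-9/4 → posterior Normal(97/180, 4/5)
obs 8: x=1/2 → posterior Normal(103/192, 3/4)
obs 9: x=3 → posterior Normal(139/204, 12/17)
obs 10: x=-2 → posterior Normal(115/216, 2/3)
obs 11: x=1 → posterior Normal(127/228, 12/19)

mu_0=127/228, tau_0^2=12/19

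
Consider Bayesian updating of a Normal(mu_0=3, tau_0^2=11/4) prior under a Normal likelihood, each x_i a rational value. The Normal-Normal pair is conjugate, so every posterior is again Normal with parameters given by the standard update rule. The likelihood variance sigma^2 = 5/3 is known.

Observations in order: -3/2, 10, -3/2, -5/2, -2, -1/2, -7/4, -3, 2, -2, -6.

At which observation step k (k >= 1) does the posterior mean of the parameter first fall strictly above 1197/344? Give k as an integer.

k = 2

obs 1: x=-3/2 → posterior Normal(21/106, 55/53)
obs 2: x=10 → posterior Normal(681/172, 55/86)
obs 3: x=-3/2 → posterior Normal(291/119, 55/119)
obs 4: x=-5/2 → posterior Normal(417/304, 55/152)
obs 5: x=-2 → posterior Normal(57/74, 11/37)
obs 6: x=-1/2 → posterior Normal(63/109, 55/218)
obs 7: x=-7/4 → posterior Normal(273/1004, 55/251)
obs 8: x=-3 → posterior Normal(-123/1136, 55/284)
obs 9: x=2 → posterior Normal(141/1268, 55/317)
obs 10: x=-2 → posterior Normal(-123/1400, 11/70)
obs 11: x=-6 → posterior Normal(-915/1532, 55/383)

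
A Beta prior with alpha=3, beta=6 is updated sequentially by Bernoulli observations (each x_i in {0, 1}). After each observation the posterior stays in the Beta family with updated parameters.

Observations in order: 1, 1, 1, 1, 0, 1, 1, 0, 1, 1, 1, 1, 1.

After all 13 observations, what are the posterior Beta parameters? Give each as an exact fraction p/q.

alpha=14, beta=8

obs 1: x=1 → posterior Beta(4, 6)
obs 2: x=1 → posterior Beta(5, 6)
obs 3: x=1 → posterior Beta(6, 6)
obs 4: x=1 → posterior Beta(7, 6)
obs 5: x=0 → posterior Beta(7, 7)
obs 6: x=1 → posterior Beta(8, 7)
obs 7: x=1 → posterior Beta(9, 7)
obs 8: x=0 → posterior Beta(9, 8)
obs 9: x=1 → posterior Beta(10, 8)
obs 10: x=1 → posterior Beta(11, 8)
obs 11: x=1 → posterior Beta(12, 8)
obs 12: x=1 → posterior Beta(13, 8)
obs 13: x=1 → posterior Beta(14, 8)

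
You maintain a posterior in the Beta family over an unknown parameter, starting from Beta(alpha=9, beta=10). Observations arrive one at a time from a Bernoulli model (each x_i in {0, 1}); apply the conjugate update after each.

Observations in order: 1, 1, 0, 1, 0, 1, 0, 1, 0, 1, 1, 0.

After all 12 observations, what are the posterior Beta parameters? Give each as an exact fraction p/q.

obs 1: x=1 → posterior Beta(10, 10)
obs 2: x=1 → posterior Beta(11, 10)
obs 3: x=0 → posterior Beta(11, 11)
obs 4: x=1 → posterior Beta(12, 11)
obs 5: x=0 → posterior Beta(12, 12)
obs 6: x=1 → posterior Beta(13, 12)
obs 7: x=0 → posterior Beta(13, 13)
obs 8: x=1 → posterior Beta(14, 13)
obs 9: x=0 → posterior Beta(14, 14)
obs 10: x=1 → posterior Beta(15, 14)
obs 11: x=1 → posterior Beta(16, 14)
obs 12: x=0 → posterior Beta(16, 15)

alpha=16, beta=15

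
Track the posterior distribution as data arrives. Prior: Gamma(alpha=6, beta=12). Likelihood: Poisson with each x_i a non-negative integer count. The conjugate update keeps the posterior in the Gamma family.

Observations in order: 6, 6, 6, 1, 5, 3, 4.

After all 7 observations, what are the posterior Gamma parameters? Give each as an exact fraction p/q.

alpha=37, beta=19

obs 1: x=6 → posterior Gamma(12, 13)
obs 2: x=6 → posterior Gamma(18, 14)
obs 3: x=6 → posterior Gamma(24, 15)
obs 4: x=1 → posterior Gamma(25, 16)
obs 5: x=5 → posterior Gamma(30, 17)
obs 6: x=3 → posterior Gamma(33, 18)
obs 7: x=4 → posterior Gamma(37, 19)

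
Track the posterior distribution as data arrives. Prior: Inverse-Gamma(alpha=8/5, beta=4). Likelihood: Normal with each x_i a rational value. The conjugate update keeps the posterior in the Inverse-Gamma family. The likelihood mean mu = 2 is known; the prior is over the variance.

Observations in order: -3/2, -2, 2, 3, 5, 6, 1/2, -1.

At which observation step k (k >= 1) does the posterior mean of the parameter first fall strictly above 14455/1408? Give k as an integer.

obs 1: x=-3/2 → posterior Inverse-Gamma(21/10, 81/8)
obs 2: x=-2 → posterior Inverse-Gamma(13/5, 145/8)
obs 3: x=2 → posterior Inverse-Gamma(31/10, 145/8)
obs 4: x=3 → posterior Inverse-Gamma(18/5, 149/8)
obs 5: x=5 → posterior Inverse-Gamma(41/10, 185/8)
obs 6: x=6 → posterior Inverse-Gamma(23/5, 249/8)
obs 7: x=1/2 → posterior Inverse-Gamma(51/10, 129/4)
obs 8: x=-1 → posterior Inverse-Gamma(28/5, 147/4)

k = 2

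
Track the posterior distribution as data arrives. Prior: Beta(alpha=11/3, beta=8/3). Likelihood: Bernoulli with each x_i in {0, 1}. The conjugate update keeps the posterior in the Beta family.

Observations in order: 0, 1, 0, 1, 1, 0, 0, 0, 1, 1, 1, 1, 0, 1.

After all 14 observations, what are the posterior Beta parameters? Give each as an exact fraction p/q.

alpha=35/3, beta=26/3

obs 1: x=0 → posterior Beta(11/3, 11/3)
obs 2: x=1 → posterior Beta(14/3, 11/3)
obs 3: x=0 → posterior Beta(14/3, 14/3)
obs 4: x=1 → posterior Beta(17/3, 14/3)
obs 5: x=1 → posterior Beta(20/3, 14/3)
obs 6: x=0 → posterior Beta(20/3, 17/3)
obs 7: x=0 → posterior Beta(20/3, 20/3)
obs 8: x=0 → posterior Beta(20/3, 23/3)
obs 9: x=1 → posterior Beta(23/3, 23/3)
obs 10: x=1 → posterior Beta(26/3, 23/3)
obs 11: x=1 → posterior Beta(29/3, 23/3)
obs 12: x=1 → posterior Beta(32/3, 23/3)
obs 13: x=0 → posterior Beta(32/3, 26/3)
obs 14: x=1 → posterior Beta(35/3, 26/3)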